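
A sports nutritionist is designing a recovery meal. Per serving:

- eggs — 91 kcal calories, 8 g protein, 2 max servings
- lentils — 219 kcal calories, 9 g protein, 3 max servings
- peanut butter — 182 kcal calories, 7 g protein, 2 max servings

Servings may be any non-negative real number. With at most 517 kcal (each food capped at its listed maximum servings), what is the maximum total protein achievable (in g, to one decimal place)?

Protein per kcal: eggs 0.08791, lentils 0.0411, peanut butter 0.03846.
Take 2 servings of eggs: uses 182 kcal, +16.0 g protein (running total 16.0 g).
Take 1.53 servings of lentils: uses 335 kcal, +13.8 g protein (running total 29.8 g).
Greedy by best ratio exhausts the calories allowance optimally: 29.8 g.

29.8 g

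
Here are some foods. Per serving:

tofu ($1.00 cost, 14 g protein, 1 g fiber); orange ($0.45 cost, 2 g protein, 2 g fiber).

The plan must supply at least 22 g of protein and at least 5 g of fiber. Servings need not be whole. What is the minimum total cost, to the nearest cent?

$2.14

A basic optimal solution has at most two foods positive. Try each food alone and each pair with both targets met exactly.
tofu only: max(22/14, 5/1) = 5 servings → $5.00.
orange only: max(22/2, 5/2) = 11 servings → $4.95.
tofu + orange with both tight: 1.308 servings and 1.846 servings → $2.14.
The minimum over all feasible corners is $2.14.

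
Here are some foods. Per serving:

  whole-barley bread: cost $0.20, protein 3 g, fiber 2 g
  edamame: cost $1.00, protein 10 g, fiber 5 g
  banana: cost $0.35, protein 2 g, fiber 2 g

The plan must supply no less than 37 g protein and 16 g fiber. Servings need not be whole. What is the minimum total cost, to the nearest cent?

$2.47

whole-barley bread only: max(37/3, 16/2) = 12.33 servings → $2.47.
edamame only: max(37/10, 16/5) = 3.7 servings → $3.70.
banana only: max(37/2, 16/2) = 18.5 servings → $6.47.
whole-barley bread + edamame: intersection lies outside the first quadrant.
whole-barley bread + banana: the both-tight solution has a negative serving — not a feasible corner.
edamame + banana: the both-tight solution has a negative serving — not a feasible corner.
Cheapest feasible corner: $2.47.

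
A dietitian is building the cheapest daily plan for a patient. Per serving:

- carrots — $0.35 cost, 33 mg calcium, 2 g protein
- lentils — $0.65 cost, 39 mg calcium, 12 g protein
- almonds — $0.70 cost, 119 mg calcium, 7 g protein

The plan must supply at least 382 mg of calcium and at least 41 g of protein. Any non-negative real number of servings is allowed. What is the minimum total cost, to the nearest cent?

A basic optimal solution has at most two foods positive. Try each food alone and each pair with both targets met exactly.
carrots only: max(382/33, 41/2) = 20.5 servings → $7.17.
lentils only: max(382/39, 41/12) = 9.795 servings → $6.37.
almonds only: max(382/119, 41/7) = 5.857 servings → $4.10.
carrots + lentils with both tight: 9.387 servings and 1.852 servings → $4.49.
carrots + almonds: intersection lies outside the first quadrant.
lentils + almonds with both tight: 1.909 servings and 2.584 servings → $3.05.
The minimum over all feasible corners is $3.05.

$3.05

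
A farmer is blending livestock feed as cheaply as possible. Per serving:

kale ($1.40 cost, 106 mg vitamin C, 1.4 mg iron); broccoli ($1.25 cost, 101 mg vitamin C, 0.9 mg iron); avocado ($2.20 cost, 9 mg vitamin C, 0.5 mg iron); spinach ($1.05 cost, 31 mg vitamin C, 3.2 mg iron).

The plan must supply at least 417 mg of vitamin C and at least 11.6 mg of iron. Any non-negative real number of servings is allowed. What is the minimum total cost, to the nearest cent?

With two linear requirements the optimum uses one or two foods; enumerate the corners.
kale only: max(417/106, 11.6/1.4) = 8.286 servings → $11.60.
broccoli only: max(417/101, 11.6/0.9) = 12.89 servings → $16.11.
avocado only: max(417/9, 11.6/0.5) = 46.33 servings → $101.93.
spinach only: max(417/31, 11.6/3.2) = 13.45 servings → $14.12.
kale + broccoli: intersection lies outside the first quadrant.
kale + avocado with both tight: 2.577 servings and 15.99 servings → $38.77.
kale + spinach with both tight: 3.295 servings and 2.183 servings → $6.91.
broccoli + avocado with both tight: 2.455 servings and 18.78 servings → $44.39.
broccoli + spinach with both tight: 3.301 servings and 2.697 servings → $6.96.
avocado + spinach: the both-tight solution has a negative serving — not a feasible corner.
Cheapest feasible corner: $6.91.

$6.91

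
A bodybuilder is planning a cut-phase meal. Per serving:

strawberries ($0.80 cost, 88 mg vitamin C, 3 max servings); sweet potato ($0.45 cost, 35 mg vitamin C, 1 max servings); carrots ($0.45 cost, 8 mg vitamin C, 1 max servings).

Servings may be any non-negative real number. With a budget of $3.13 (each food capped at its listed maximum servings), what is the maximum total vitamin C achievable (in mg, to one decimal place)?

Vitamin C per dollar: strawberries 110, sweet potato 77.78, carrots 17.78.
Take 3 servings of strawberries: spends $2.40, +264.0 mg vitamin C (running total 264.0 mg).
Take 1 serving of sweet potato: spends $0.45, +35.0 mg vitamin C (running total 299.0 mg).
Take 0.6222 servings of carrots: spends $0.28, +5.0 mg vitamin C (running total 304.0 mg).
Filling greedily by vitamin C-per-dollar is optimal for one linear limit, giving 304.0 mg.

304.0 mg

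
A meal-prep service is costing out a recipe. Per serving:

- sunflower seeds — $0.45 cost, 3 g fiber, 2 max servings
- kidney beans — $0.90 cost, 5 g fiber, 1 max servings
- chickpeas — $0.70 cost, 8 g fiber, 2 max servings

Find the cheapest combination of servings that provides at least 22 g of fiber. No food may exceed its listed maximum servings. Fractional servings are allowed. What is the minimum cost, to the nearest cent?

Cost per g of fiber: chickpeas $0.0875, sunflower seeds $0.1500, kidney beans $0.1800.
Take 2 servings of chickpeas: +16.0 g fiber for $1.40 (total $1.40, still need 6.0 g).
Take 2 servings of sunflower seeds: +6.0 g fiber for $0.90 (total $2.30, still need 0.0 g).
Greedy by cheapest-per-g is optimal for a single linear constraint, so the minimum cost is $2.30.

$2.30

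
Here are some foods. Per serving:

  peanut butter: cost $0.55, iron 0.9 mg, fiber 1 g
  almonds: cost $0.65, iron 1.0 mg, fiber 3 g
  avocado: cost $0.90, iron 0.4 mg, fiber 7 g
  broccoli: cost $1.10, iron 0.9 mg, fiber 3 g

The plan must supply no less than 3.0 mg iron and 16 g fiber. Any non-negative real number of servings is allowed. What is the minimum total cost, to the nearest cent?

At the optimum either one food covers both requirements or two foods hit both targets exactly; no other combination can be cheaper.
peanut butter only: max(3.0/0.9, 16/1) = 16 servings → $8.80.
almonds only: max(3.0/1.0, 16/3) = 5.333 servings → $3.47.
avocado only: max(3.0/0.4, 16/7) = 7.5 servings → $6.75.
broccoli only: max(3.0/0.9, 16/3) = 5.333 servings → $5.87.
peanut butter + almonds: intersection lies outside the first quadrant.
peanut butter + avocado with both tight: 2.475 servings and 1.932 servings → $3.10.
peanut butter + broccoli: intersection lies outside the first quadrant.
almonds + avocado with both tight: 2.517 servings and 1.207 servings → $2.72.
almonds + broccoli with both targets exact would need a negative amount; discard.
avocado + broccoli with both tight: 1.059 servings and 2.863 servings → $4.10.
So the least-cost plan costs $2.72.

$2.72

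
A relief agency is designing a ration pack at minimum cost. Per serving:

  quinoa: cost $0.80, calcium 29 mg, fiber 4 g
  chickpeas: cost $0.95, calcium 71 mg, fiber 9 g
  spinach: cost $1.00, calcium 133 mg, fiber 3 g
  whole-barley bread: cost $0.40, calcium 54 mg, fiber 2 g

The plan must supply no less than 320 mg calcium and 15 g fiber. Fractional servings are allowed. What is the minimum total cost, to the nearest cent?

$2.58

With two linear requirements the optimum uses one or two foods; enumerate the corners.
quinoa only: max(320/29, 15/4) = 11.03 servings → $8.83.
chickpeas only: max(320/71, 15/9) = 4.507 servings → $4.28.
spinach only: max(320/133, 15/3) = 5 servings → $5.00.
whole-barley bread only: max(320/54, 15/2) = 7.5 servings → $3.00.
quinoa + chickpeas with both targets exact would need a negative amount; discard.
quinoa + spinach with both tight: 2.326 servings and 1.899 servings → $3.76.
quinoa + whole-barley bread with both tight: 1.076 servings and 5.348 servings → $3.00.
chickpeas + spinach with both tight: 1.052 servings and 1.845 servings → $2.84.
chickpeas + whole-barley bread with both tight: 0.4942 servings and 5.276 servings → $2.58.
spinach + whole-barley bread with both targets exact would need a negative amount; discard.
So the least-cost plan costs $2.58.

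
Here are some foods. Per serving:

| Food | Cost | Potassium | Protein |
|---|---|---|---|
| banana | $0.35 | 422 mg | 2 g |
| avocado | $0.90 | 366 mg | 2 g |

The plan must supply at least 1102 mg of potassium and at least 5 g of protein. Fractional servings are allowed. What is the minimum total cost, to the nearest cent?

$0.91

For a min-cost LP with two ≥-constraints, a basic feasible solution has at most two positive variables.
banana only: max(1102/422, 5/2) = 2.611 servings → $0.91.
avocado only: max(1102/366, 5/2) = 3.011 servings → $2.71.
banana + avocado: intersection lies outside the first quadrant.
The minimum over all feasible corners is $0.91.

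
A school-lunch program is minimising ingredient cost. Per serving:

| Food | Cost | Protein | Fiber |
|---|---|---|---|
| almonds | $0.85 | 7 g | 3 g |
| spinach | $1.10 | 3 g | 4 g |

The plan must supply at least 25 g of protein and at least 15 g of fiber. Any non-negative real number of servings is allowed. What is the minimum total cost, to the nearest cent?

Compare the cost at each extreme point of the feasible region.
almonds only: max(25/7, 15/3) = 5 servings → $4.25.
spinach only: max(25/3, 15/4) = 8.333 servings → $9.17.
almonds + spinach with both tight: 2.895 servings and 1.579 servings → $4.20.
The minimum over all feasible corners is $4.20.

$4.20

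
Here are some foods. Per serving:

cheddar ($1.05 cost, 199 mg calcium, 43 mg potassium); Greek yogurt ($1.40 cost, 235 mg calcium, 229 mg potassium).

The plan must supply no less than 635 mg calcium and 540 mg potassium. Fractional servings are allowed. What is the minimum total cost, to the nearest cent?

$3.71

cheddar only: max(635/199, 540/43) = 12.56 servings → $13.19.
Greek yogurt only: max(635/235, 540/229) = 2.702 servings → $3.78.
cheddar + Greek yogurt with both tight: 0.522 servings and 2.26 servings → $3.71.
The minimum over all feasible corners is $3.71.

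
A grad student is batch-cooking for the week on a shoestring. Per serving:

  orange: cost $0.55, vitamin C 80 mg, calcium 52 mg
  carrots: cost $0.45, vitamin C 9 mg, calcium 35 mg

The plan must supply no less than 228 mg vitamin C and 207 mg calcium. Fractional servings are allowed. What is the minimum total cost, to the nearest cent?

A basic optimal solution has at most two foods positive. Try each food alone and each pair with both targets met exactly.
orange only: max(228/80, 207/52) = 3.981 servings → $2.19.
carrots only: max(228/9, 207/35) = 25.33 servings → $11.40.
orange + carrots with both tight: 2.623 servings and 2.017 servings → $2.35.
The minimum over all feasible corners is $2.19.

$2.19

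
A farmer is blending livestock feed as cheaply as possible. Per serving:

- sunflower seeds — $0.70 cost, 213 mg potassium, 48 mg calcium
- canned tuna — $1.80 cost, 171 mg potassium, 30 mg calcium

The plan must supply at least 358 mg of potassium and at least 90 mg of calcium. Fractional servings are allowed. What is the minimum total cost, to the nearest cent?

sunflower seeds only: max(358/213, 90/48) = 1.875 servings → $1.31.
canned tuna only: max(358/171, 90/30) = 3 servings → $5.40.
sunflower seeds + canned tuna with both targets exact would need a negative amount; discard.
The minimum over all feasible corners is $1.31.

$1.31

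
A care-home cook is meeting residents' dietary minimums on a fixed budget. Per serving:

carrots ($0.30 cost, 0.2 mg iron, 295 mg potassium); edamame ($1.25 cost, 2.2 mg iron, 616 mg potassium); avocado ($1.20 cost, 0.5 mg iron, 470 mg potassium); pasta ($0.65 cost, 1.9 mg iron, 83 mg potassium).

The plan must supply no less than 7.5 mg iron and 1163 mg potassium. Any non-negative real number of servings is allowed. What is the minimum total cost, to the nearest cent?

$3.24

This is a tiny linear program; its minimum lies at a vertex of the feasible set. List the vertices and price them.
carrots only: max(7.5/0.2, 1163/295) = 37.5 servings → $11.25.
edamame only: max(7.5/2.2, 1163/616) = 3.409 servings → $4.26.
avocado only: max(7.5/0.5, 1163/470) = 15 servings → $18.00.
pasta only: max(7.5/1.9, 1163/83) = 14.01 servings → $9.11.
carrots + edamame: the both-tight solution has a negative serving — not a feasible corner.
carrots + avocado: the both-tight solution has a negative serving — not a feasible corner.
carrots + pasta with both tight: 2.918 servings and 3.64 servings → $3.24.
edamame + avocado: the both-tight solution has a negative serving — not a feasible corner.
edamame + pasta with both tight: 1.607 servings and 2.087 servings → $3.36.
avocado + pasta with both tight: 1.864 servings and 3.457 servings → $4.48.
The minimum over all feasible corners is $3.24.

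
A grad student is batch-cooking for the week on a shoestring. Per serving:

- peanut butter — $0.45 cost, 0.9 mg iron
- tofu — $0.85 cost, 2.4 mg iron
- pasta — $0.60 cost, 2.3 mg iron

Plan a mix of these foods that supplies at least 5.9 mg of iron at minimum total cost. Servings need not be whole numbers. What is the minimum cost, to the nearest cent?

$1.54

Cost per mg of iron: pasta $0.2609, tofu $0.3542, peanut butter $0.5000.
With no serving limits, use only pasta: 5.9 mg / 2.3 mg = 2.565 servings × $0.60 = $1.54.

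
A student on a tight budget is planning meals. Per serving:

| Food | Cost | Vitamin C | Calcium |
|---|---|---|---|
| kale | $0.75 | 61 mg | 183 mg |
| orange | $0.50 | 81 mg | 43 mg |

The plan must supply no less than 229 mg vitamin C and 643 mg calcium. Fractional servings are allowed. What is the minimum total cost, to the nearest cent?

$2.71

kale only: max(229/61, 643/183) = 3.754 servings → $2.82.
orange only: max(229/81, 643/43) = 14.95 servings → $7.48.
kale + orange with both tight: 3.462 servings and 0.22 servings → $2.71.
Cheapest feasible corner: $2.71.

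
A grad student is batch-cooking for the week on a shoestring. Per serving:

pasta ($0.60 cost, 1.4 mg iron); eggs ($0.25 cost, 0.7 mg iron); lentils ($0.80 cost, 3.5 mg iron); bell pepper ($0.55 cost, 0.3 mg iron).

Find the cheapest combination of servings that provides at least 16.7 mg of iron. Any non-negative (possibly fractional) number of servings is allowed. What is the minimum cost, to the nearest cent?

Cost per mg of iron: lentils $0.2286, eggs $0.3571, pasta $0.4286, bell pepper $1.8333.
With no serving limits, use only lentils: 16.7 mg / 3.5 mg = 4.771 servings × $0.80 = $3.82.

$3.82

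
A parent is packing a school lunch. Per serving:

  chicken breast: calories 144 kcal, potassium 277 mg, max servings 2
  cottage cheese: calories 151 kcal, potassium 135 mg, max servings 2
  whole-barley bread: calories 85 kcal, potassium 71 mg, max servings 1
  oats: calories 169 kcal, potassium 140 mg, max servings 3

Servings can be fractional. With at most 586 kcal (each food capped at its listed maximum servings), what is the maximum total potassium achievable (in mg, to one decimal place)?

820.4 mg

Potassium per kcal: chicken breast 1.924, cottage cheese 0.894, whole-barley bread 0.8353, oats 0.8284.
Take 2 servings of chicken breast: uses 288 kcal, +554.0 mg potassium (running total 554.0 mg).
Take 1.974 servings of cottage cheese: uses 298 kcal, +266.4 mg potassium (running total 820.4 mg).
Filling greedily by potassium-per-kcal is optimal for one linear limit, giving 820.4 mg.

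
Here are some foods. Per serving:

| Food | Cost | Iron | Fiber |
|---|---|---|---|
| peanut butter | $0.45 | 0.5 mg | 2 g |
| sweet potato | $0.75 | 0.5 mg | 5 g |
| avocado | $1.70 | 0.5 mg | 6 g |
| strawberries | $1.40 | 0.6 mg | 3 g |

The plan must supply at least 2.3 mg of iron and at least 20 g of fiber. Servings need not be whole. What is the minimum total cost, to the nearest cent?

$3.15

Compare the cost at each extreme point of the feasible region.
peanut butter only: max(2.3/0.5, 20/2) = 10 servings → $4.50.
sweet potato only: max(2.3/0.5, 20/5) = 4.6 servings → $3.45.
avocado only: max(2.3/0.5, 20/6) = 4.6 servings → $7.82.
strawberries only: max(2.3/0.6, 20/3) = 6.667 servings → $9.33.
peanut butter + sweet potato with both tight: 1 serving and 3.6 servings → $3.15.
peanut butter + avocado with both tight: 1.9 servings and 2.7 servings → $5.45.
peanut butter + strawberries: the both-tight solution has a negative serving — not a feasible corner.
sweet potato + avocado with both targets exact would need a negative amount; discard.
sweet potato + strawberries with both tight: 3.4 servings and 1 serving → $3.95.
avocado + strawberries with both tight: 2.429 servings and 1.81 servings → $6.66.
So the least-cost plan costs $3.15.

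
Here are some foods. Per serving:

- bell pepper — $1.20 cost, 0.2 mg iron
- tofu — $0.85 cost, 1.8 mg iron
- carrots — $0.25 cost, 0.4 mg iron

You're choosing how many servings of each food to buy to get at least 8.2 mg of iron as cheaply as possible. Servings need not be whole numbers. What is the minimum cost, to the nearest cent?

$3.87

Cost per mg of iron: tofu $0.4722, carrots $0.6250, bell pepper $6.0000.
With no serving limits, use only tofu: 8.2 mg / 1.8 mg = 4.556 servings × $0.85 = $3.87.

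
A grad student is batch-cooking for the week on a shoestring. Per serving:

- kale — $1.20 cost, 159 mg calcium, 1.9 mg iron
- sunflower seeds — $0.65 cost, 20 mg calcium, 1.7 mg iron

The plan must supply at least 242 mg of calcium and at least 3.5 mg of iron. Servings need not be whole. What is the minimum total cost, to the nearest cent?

Minimising a linear cost over {calcium ≥ 242, iron ≥ 3.5, servings ≥ 0} — the optimum is at a vertex, using one or two foods.
kale only: max(242/159, 3.5/1.9) = 1.842 servings → $2.21.
sunflower seeds only: max(242/20, 3.5/1.7) = 12.1 servings → $7.87.
kale + sunflower seeds with both tight: 1.47 servings and 0.4163 servings → $2.03.
Cheapest feasible corner: $2.03.

$2.03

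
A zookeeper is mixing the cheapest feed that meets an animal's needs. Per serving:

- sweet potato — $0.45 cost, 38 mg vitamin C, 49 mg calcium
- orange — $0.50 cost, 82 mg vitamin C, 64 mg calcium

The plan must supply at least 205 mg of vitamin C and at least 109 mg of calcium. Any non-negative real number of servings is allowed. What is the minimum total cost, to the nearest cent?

Minimising a linear cost over {vitamin C ≥ 205, calcium ≥ 109, servings ≥ 0} — the optimum is at a vertex, using one or two foods.
sweet potato only: max(205/38, 109/49) = 5.395 servings → $2.43.
orange only: max(205/82, 109/64) = 2.5 servings → $1.25.
sweet potato + orange: intersection lies outside the first quadrant.
Cheapest feasible corner: $1.25.

$1.25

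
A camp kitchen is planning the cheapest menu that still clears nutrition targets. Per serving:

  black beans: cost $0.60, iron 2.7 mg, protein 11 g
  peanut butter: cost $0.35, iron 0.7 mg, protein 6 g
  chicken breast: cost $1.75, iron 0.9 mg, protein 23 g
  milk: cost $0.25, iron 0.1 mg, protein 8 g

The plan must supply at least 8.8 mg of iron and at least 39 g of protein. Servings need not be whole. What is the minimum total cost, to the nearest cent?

black beans only: max(8.8/2.7, 39/11) = 3.545 servings → $2.13.
peanut butter only: max(8.8/0.7, 39/6) = 12.57 servings → $4.40.
chicken breast only: max(8.8/0.9, 39/23) = 9.778 servings → $17.11.
milk only: max(8.8/0.1, 39/8) = 88 servings → $22.00.
black beans + peanut butter with both tight: 3 servings and 1 serving → $2.15.
black beans + chicken breast with both tight: 3.205 servings and 0.1628 servings → $2.21.
black beans + milk with both tight: 3.244 servings and 0.4146 servings → $2.05.
peanut butter + chicken breast: the both-tight solution has a negative serving — not a feasible corner.
peanut butter + milk: intersection lies outside the first quadrant.
chicken breast + milk: intersection lies outside the first quadrant.
The minimum over all feasible corners is $2.05.

$2.05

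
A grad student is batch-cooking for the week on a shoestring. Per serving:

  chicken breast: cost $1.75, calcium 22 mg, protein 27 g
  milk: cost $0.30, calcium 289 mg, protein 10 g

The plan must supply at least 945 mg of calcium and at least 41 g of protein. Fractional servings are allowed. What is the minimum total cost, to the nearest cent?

$1.23

A basic optimal solution has at most two foods positive. Try each food alone and each pair with both targets met exactly.
chicken breast only: max(945/22, 41/27) = 42.95 servings → $75.17.
milk only: max(945/289, 41/10) = 4.1 servings → $1.23.
chicken breast + milk with both tight: 0.3164 servings and 3.246 servings → $1.53.
Cheapest feasible corner: $1.23.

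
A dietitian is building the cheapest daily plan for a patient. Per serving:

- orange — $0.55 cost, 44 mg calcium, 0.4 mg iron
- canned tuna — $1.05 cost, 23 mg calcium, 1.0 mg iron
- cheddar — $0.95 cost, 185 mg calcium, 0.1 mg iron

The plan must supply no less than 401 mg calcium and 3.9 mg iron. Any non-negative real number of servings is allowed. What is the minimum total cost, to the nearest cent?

This is a tiny linear program; its minimum lies at a vertex of the feasible set. List the vertices and price them.
orange only: max(401/44, 3.9/0.4) = 9.75 servings → $5.36.
canned tuna only: max(401/23, 3.9/1.0) = 17.43 servings → $18.31.
cheddar only: max(401/185, 3.9/0.1) = 39 servings → $37.05.
orange + canned tuna with both tight: 8.945 servings and 0.3218 servings → $5.26.
orange + cheddar: intersection lies outside the first quadrant.
canned tuna + cheddar with both tight: 3.73 servings and 1.704 servings → $5.53.
Cheapest feasible corner: $5.26.

$5.26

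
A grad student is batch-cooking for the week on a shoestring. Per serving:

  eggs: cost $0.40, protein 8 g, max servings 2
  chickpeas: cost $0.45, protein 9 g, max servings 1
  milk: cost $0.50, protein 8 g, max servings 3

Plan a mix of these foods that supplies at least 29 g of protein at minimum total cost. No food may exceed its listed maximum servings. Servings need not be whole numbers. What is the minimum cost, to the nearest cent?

$1.50

Cost per g of protein: eggs $0.0500, chickpeas $0.0500, milk $0.0625.
Take 2 servings of eggs: +16.0 g protein for $0.80 (total $0.80, still need 13.0 g).
Take 1 serving of chickpeas: +9.0 g protein for $0.45 (total $1.25, still need 4.0 g).
Take 0.5 servings of milk: +4.0 g protein for $0.25 (total $1.50, still need 0.0 g).
Filling from the cheapest source first is optimal under one linear minimum: $1.50.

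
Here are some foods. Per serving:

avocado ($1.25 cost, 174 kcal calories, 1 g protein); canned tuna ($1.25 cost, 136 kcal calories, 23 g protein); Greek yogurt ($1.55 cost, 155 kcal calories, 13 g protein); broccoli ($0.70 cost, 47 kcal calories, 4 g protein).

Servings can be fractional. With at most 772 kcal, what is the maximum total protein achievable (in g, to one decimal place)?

Protein per kcal: canned tuna 0.1691, broccoli 0.08511, Greek yogurt 0.08387, avocado 0.005747.
With no serving limits, spend the whole calories allowance on canned tuna: 772 kcal / 136 kcal × 23 g = 130.6 g.

130.6 g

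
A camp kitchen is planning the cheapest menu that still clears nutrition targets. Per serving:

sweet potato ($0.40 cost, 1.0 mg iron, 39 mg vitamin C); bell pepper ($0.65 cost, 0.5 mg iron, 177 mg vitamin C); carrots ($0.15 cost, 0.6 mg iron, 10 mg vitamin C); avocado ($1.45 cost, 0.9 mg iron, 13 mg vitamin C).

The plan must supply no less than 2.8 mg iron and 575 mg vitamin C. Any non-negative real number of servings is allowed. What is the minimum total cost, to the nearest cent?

Two binding constraints pin down two serving amounts, so the optimal mix uses at most two foods. The candidates are each food alone (scaled to the tighter of iron/vitamin C) and each pair with both constraints tight.
sweet potato only: max(2.8/1.0, 575/39) = 14.74 servings → $5.90.
bell pepper only: max(2.8/0.5, 575/177) = 5.6 servings → $3.64.
carrots only: max(2.8/0.6, 575/10) = 57.5 servings → $8.62.
avocado only: max(2.8/0.9, 575/13) = 44.23 servings → $64.13.
sweet potato + bell pepper with both tight: 1.321 servings and 2.957 servings → $2.45.
sweet potato + carrots with both targets exact would need a negative amount; discard.
sweet potato + avocado: the both-tight solution has a negative serving — not a feasible corner.
bell pepper + carrots with both tight: 3.132 servings and 2.056 servings → $2.34.
bell pepper + avocado with both tight: 3.149 servings and 1.362 servings → $4.02.
carrots + avocado: the both-tight solution has a negative serving — not a feasible corner.
Cheapest feasible corner: $2.34.

$2.34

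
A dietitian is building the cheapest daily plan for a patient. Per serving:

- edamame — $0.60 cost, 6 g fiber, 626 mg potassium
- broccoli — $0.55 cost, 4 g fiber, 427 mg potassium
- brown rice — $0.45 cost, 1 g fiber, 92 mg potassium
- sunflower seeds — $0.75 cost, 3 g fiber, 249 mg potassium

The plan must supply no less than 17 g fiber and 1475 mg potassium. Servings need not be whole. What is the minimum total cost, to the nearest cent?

$1.70

edamame only: max(17/6, 1475/626) = 2.833 servings → $1.70.
broccoli only: max(17/4, 1475/427) = 4.25 servings → $2.34.
brown rice only: max(17/1, 1475/92) = 17 servings → $7.65.
sunflower seeds only: max(17/3, 1475/249) = 5.924 servings → $4.44.
edamame + broccoli: the both-tight solution has a negative serving — not a feasible corner.
edamame + brown rice: intersection lies outside the first quadrant.
edamame + sunflower seeds with both tight: 0.5 servings and 4.667 servings → $3.80.
broccoli + brown rice with both targets exact would need a negative amount; discard.
broccoli + sunflower seeds with both tight: 0.6737 servings and 4.768 servings → $3.95.
brown rice + sunflower seeds with both tight: 7.111 servings and 3.296 servings → $5.67.
Cheapest feasible corner: $1.70.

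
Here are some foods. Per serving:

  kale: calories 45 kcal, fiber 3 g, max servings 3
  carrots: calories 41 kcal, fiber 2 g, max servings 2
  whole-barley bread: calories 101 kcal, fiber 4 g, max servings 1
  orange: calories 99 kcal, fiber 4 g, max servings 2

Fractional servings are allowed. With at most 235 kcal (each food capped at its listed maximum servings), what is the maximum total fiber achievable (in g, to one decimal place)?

Fiber per kcal: kale 0.06667, carrots 0.04878, orange 0.0404, whole-barley bread 0.0396.
Take 3 servings of kale: uses 135 kcal, +9.0 g fiber (running total 9.0 g).
Take 2 servings of carrots: uses 82 kcal, +4.0 g fiber (running total 13.0 g).
Take 0.1818 servings of orange: uses 18 kcal, +0.7 g fiber (running total 13.7 g).
Filling greedily by fiber-per-kcal is optimal for one linear limit, giving 13.7 g.

13.7 g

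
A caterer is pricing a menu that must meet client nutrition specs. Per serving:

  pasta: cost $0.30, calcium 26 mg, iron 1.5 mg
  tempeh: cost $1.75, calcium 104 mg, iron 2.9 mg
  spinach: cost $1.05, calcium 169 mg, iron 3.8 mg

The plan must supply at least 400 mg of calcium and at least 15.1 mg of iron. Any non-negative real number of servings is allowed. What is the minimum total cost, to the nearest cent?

$3.41

Two binding constraints pin down two serving amounts, so the optimal mix uses at most two foods. The candidates are each food alone (scaled to the tighter of calcium/iron) and each pair with both constraints tight.
pasta only: max(400/26, 15.1/1.5) = 15.38 servings → $4.62.
tempeh only: max(400/104, 15.1/2.9) = 5.207 servings → $9.11.
spinach only: max(400/169, 15.1/3.8) = 3.974 servings → $4.17.
pasta + tempeh with both tight: 5.092 servings and 2.573 servings → $6.03.
pasta + spinach with both tight: 6.67 servings and 1.341 servings → $3.41.
tempeh + spinach with both targets exact would need a negative amount; discard.
Cheapest feasible corner: $3.41.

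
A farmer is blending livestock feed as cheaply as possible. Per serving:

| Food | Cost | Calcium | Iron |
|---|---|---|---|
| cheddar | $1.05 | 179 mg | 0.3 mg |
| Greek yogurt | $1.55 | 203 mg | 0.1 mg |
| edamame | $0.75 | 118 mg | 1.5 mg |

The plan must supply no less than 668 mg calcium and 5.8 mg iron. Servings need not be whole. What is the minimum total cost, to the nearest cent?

The cheapest plan sits at a corner of the feasible region — with two constraints it uses at most two foods.
cheddar only: max(668/179, 5.8/0.3) = 19.33 servings → $20.30.
Greek yogurt only: max(668/203, 5.8/0.1) = 58 servings → $89.90.
edamame only: max(668/118, 5.8/1.5) = 5.661 servings → $4.25.
cheddar + Greek yogurt: the both-tight solution has a negative serving — not a feasible corner.
cheddar + edamame with both tight: 1.363 servings and 3.594 servings → $4.13.
Greek yogurt + edamame with both tight: 1.085 servings and 3.794 servings → $4.53.
Cheapest feasible corner: $4.13.

$4.13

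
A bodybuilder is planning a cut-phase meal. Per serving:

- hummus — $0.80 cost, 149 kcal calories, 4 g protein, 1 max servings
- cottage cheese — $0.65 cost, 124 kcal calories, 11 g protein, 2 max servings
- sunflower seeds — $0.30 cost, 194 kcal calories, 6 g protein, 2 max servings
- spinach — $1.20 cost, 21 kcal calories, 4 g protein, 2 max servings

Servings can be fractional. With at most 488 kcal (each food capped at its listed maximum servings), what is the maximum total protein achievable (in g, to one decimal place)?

36.1 g

Protein per kcal: spinach 0.1905, cottage cheese 0.08871, sunflower seeds 0.03093, hummus 0.02685.
Take 2 servings of spinach: uses 42 kcal, +8.0 g protein (running total 8.0 g).
Take 2 servings of cottage cheese: uses 248 kcal, +22.0 g protein (running total 30.0 g).
Take 1.021 servings of sunflower seeds: uses 198 kcal, +6.1 g protein (running total 36.1 g).
Greedy by best ratio exhausts the calories allowance optimally: 36.1 g.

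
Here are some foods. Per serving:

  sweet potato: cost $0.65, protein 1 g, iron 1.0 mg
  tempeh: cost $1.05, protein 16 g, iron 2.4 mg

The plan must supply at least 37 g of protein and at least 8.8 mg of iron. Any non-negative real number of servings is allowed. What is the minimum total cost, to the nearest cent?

At the optimum either one food covers both requirements or two foods hit both targets exactly; no other combination can be cheaper.
sweet potato only: max(37/1, 8.8/1.0) = 37 servings → $24.05.
tempeh only: max(37/16, 8.8/2.4) = 3.667 servings → $3.85.
sweet potato + tempeh with both tight: 3.824 servings and 2.074 servings → $4.66.
Cheapest feasible corner: $3.85.

$3.85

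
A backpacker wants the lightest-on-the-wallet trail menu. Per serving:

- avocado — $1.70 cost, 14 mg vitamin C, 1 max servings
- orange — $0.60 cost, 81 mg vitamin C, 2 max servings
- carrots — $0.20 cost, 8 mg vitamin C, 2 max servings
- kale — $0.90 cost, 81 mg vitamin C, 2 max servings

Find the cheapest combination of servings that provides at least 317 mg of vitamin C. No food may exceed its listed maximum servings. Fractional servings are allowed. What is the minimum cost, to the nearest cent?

Cost per mg of vitamin C: orange $0.0074, kale $0.0111, carrots $0.0250, avocado $0.1214.
Take 2 servings of orange: +162.0 mg vitamin C for $1.20 (total $1.20, still need 155.0 mg).
Take 1.914 servings of kale: +155.0 mg vitamin C for $1.72 (total $2.92, still need 0.0 mg).
Greedy by cheapest-per-mg is optimal for a single linear constraint, so the minimum cost is $2.92.

$2.92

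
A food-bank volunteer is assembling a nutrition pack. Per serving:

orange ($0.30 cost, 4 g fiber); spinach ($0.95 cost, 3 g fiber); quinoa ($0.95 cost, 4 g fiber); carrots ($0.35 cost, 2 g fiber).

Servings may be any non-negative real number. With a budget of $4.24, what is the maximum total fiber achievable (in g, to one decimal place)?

Fiber per dollar: orange 13.33, carrots 5.714, quinoa 4.211, spinach 3.158.
With no serving limits, spend the whole cost allowance on orange: $4.24 / $0.30 × 4 g = 56.5 g.

56.5 g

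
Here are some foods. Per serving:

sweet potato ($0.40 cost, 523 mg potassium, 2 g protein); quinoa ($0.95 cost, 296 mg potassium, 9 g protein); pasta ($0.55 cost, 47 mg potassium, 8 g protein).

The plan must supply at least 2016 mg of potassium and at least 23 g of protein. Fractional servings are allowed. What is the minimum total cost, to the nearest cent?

sweet potato only: max(2016/523, 23/2) = 11.5 servings → $4.60.
quinoa only: max(2016/296, 23/9) = 6.811 servings → $6.47.
pasta only: max(2016/47, 23/8) = 42.89 servings → $23.59.
sweet potato + quinoa with both tight: 2.755 servings and 1.943 servings → $2.95.
sweet potato + pasta with both tight: 3.679 servings and 1.955 servings → $2.55.
quinoa + pasta: intersection lies outside the first quadrant.
Cheapest feasible corner: $2.55.

$2.55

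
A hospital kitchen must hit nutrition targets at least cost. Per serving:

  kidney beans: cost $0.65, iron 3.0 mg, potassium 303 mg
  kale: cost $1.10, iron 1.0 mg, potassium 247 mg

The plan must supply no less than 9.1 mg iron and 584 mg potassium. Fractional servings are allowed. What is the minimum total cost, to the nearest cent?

kidney beans only: max(9.1/3.0, 584/303) = 3.033 servings → $1.97.
kale only: max(9.1/1.0, 584/247) = 9.1 servings → $10.01.
kidney beans + kale: the both-tight solution has a negative serving — not a feasible corner.
The minimum over all feasible corners is $1.97.

$1.97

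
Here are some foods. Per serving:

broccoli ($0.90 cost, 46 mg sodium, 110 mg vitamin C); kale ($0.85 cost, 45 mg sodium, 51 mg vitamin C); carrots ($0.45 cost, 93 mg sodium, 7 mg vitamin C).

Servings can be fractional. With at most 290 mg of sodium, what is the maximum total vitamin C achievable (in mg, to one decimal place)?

Vitamin C per mg sodium: broccoli 2.391, kale 1.133, carrots 0.07527.
With no serving limits, spend the whole sodium allowance on broccoli: 290 mg / 46 mg × 110 mg = 693.5 mg.

693.5 mg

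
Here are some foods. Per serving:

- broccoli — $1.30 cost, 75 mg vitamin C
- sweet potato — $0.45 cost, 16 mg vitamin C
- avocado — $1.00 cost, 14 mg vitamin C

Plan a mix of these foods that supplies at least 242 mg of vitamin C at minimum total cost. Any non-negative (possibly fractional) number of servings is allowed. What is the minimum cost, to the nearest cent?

Cost per mg of vitamin C: broccoli $0.0173, sweet potato $0.0281, avocado $0.0714.
With no serving limits, use only broccoli: 242 mg / 75 mg = 3.227 servings × $1.30 = $4.19.

$4.19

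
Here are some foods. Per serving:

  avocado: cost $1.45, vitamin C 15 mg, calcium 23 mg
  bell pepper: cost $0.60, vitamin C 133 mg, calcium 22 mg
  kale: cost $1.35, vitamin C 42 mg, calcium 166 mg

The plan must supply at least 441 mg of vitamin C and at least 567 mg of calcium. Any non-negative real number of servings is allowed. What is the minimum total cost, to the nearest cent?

With two linear requirements the optimum uses one or two foods; enumerate the corners.
avocado only: max(441/15, 567/23) = 29.4 servings → $42.63.
bell pepper only: max(441/133, 567/22) = 25.77 servings → $15.46.
kale only: max(441/42, 567/166) = 10.5 servings → $14.18.
avocado + bell pepper with both tight: 24.08 servings and 0.6002 servings → $35.27.
avocado + kale: the both-tight solution has a negative serving — not a feasible corner.
bell pepper + kale with both tight: 2.335 servings and 3.106 servings → $5.59.
The minimum over all feasible corners is $5.59.

$5.59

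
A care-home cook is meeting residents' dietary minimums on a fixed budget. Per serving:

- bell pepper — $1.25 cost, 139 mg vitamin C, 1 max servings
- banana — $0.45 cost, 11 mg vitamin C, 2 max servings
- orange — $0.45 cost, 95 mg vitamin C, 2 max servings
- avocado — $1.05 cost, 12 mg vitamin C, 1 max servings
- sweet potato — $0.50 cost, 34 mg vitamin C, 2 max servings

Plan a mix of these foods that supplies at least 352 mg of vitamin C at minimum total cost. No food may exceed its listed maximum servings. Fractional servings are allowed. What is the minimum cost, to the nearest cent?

$2.49

Cost per mg of vitamin C: orange $0.0047, bell pepper $0.0090, sweet potato $0.0147, banana $0.0409, avocado $0.0875.
Take 2 servings of orange: +190.0 mg vitamin C for $0.90 (total $0.90, still need 162.0 mg).
Take 1 serving of bell pepper: +139.0 mg vitamin C for $1.25 (total $2.15, still need 23.0 mg).
Take 0.6765 servings of sweet potato: +23.0 mg vitamin C for $0.34 (total $2.49, still need 0.0 mg).
Filling from the cheapest source first is optimal under one linear minimum: $2.49.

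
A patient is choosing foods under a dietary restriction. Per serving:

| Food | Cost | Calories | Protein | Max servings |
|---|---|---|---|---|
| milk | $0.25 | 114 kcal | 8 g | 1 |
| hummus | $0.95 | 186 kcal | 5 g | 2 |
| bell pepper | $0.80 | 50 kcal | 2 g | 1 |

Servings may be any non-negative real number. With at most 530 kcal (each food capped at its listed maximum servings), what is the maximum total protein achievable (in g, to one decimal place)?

19.8 g

Protein per kcal: milk 0.07018, bell pepper 0.04, hummus 0.02688.
Take 1 serving of milk: uses 114 kcal, +8.0 g protein (running total 8.0 g).
Take 1 serving of bell pepper: uses 50 kcal, +2.0 g protein (running total 10.0 g).
Take 1.968 servings of hummus: uses 366 kcal, +9.8 g protein (running total 19.8 g).
Greedy by best ratio exhausts the calories allowance optimally: 19.8 g.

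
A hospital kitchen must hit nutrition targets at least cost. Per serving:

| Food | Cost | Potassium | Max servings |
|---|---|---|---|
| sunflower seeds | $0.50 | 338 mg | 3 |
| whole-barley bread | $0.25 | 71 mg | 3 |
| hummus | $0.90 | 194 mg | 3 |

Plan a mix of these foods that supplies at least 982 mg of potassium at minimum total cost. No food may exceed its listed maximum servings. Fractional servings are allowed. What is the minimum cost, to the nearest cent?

Cost per mg of potassium: sunflower seeds $0.0015, whole-barley bread $0.0035, hummus $0.0046.
Take 2.905 servings of sunflower seeds: +982.0 mg potassium for $1.45 (total $1.45, still need 0.0 mg).
Filling from the cheapest source first is optimal under one linear minimum: $1.45.

$1.45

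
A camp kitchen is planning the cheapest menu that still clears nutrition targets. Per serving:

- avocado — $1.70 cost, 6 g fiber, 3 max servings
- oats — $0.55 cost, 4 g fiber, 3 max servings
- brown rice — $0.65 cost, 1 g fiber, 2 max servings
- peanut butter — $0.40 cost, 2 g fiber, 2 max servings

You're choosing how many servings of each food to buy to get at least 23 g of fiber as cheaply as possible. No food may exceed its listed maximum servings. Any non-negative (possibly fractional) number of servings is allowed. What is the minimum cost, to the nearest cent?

Cost per g of fiber: oats $0.1375, peanut butter $0.2000, avocado $0.2833, brown rice $0.6500.
Take 3 servings of oats: +12.0 g fiber for $1.65 (total $1.65, still need 11.0 g).
Take 2 servings of peanut butter: +4.0 g fiber for $0.80 (total $2.45, still need 7.0 g).
Take 1.167 servings of avocado: +7.0 g fiber for $1.98 (total $4.43, still need 0.0 g).
Greedy by cheapest-per-g is optimal for a single linear constraint, so the minimum cost is $4.43.

$4.43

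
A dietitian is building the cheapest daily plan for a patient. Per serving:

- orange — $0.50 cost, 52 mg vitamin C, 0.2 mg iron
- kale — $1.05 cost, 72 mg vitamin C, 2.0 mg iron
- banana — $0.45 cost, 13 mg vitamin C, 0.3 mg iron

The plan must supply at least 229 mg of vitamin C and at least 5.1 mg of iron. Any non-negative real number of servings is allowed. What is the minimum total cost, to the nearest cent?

$3.08

This is a tiny linear program; its minimum lies at a vertex of the feasible set. List the vertices and price them.
orange only: max(229/52, 5.1/0.2) = 25.5 servings → $12.75.
kale only: max(229/72, 5.1/2.0) = 3.181 servings → $3.34.
banana only: max(229/13, 5.1/0.3) = 17.62 servings → $7.93.
orange + kale with both tight: 1.013 servings and 2.449 servings → $3.08.
orange + banana with both tight: 0.1846 servings and 16.88 servings → $7.69.
kale + banana: intersection lies outside the first quadrant.
Cheapest feasible corner: $3.08.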